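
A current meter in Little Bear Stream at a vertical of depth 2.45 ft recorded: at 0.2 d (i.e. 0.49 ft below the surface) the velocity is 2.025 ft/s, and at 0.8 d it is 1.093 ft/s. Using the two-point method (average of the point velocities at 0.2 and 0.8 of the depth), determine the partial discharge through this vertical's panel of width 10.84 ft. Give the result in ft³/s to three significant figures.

41.4 ft³/s

v̄ = (2.025 + 1.093) / 2 = 1.559 ft/s
q = v̄ × d × w = 1.559 × 2.45 × 10.84 = 41.40 ft³/s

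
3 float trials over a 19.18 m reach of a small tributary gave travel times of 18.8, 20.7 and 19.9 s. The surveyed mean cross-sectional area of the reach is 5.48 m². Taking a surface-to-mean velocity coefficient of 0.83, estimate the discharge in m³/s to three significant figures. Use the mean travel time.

t̄ = (18.8 + 20.7 + 19.9) / 3 = 19.8 s
v_surface = L / t̄ = 19.18 / 19.8 = 0.9687 m/s
v_mean = 0.83 × 0.9687 = 0.8040 m/s
Q = A × v_mean = 5.48 × 0.8040 = 4.406 m³/s

4.41 m³/s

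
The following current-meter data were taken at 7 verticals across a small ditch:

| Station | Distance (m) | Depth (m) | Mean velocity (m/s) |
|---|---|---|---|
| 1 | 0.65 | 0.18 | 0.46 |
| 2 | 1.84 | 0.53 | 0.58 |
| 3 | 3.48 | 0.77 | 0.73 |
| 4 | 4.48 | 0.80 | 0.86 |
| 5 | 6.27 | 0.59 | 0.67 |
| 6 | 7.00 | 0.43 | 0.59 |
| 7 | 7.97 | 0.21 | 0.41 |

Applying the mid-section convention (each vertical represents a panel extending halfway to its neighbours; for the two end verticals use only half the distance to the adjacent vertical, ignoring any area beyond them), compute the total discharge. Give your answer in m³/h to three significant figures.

10600 m³/h

w_1 = (1.84 − 0.65)/2 = 0.595 m; q_1 = 0.46 × 0.18 × 0.595 = 0.04927 m³/s
w_2 = (3.48 − 0.65)/2 = 1.415 m; q_2 = 0.58 × 0.53 × 1.415 = 0.4350 m³/s
w_3 = (4.48 − 1.84)/2 = 1.32 m; q_3 = 0.73 × 0.77 × 1.32 = 0.7420 m³/s
w_4 = (6.27 − 3.48)/2 = 1.395 m; q_4 = 0.86 × 0.80 × 1.395 = 0.9598 m³/s
w_5 = (7.00 − 4.48)/2 = 1.26 m; q_5 = 0.67 × 0.59 × 1.26 = 0.4981 m³/s
w_6 = (7.97 − 6.27)/2 = 0.85 m; q_6 = 0.59 × 0.43 × 0.85 = 0.2156 m³/s
w_7 = (7.97 − 7.00)/2 = 0.485 m; q_7 = 0.41 × 0.21 × 0.485 = 0.04176 m³/s
Q = Σ qᵢ = 2.941 m³/s
= 2.941 × 3600 = 10590 m³/h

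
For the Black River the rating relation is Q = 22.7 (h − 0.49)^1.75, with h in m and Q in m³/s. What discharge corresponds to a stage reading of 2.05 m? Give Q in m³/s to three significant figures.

Q = 22.7 × (2.05 − 0.49)^1.75 = 22.7 × 1.56^1.75 = 49.43 m³/s

49.4 m³/s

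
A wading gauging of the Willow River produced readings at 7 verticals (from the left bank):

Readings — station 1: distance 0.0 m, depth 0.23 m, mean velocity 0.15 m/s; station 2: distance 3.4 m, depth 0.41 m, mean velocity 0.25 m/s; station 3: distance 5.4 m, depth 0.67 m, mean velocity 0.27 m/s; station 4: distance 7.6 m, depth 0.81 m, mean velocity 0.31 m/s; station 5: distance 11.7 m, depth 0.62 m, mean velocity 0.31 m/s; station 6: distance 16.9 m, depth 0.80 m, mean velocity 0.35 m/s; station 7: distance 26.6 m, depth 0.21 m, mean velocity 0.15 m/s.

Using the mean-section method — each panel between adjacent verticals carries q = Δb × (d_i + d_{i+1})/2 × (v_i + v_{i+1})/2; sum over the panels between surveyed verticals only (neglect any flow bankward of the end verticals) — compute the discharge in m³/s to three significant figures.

Panel 1-2: Δb = 3.4 m, d̄ = (0.23+0.41)/2 = 0.32, v̄ = (0.15+0.25)/2 = 0.2 → q = 3.4×0.32×0.2 = 0.2176 m³/s
Panel 2-3: Δb = 2 m, d̄ = (0.41+0.67)/2 = 0.54, v̄ = (0.25+0.27)/2 = 0.26 → q = 2×0.54×0.26 = 0.2808 m³/s
Panel 3-4: Δb = 2.2 m, d̄ = (0.67+0.81)/2 = 0.74, v̄ = (0.27+0.31)/2 = 0.29 → q = 2.2×0.74×0.29 = 0.4721 m³/s
Panel 4-5: Δb = 4.1 m, d̄ = (0.81+0.62)/2 = 0.715, v̄ = (0.31+0.31)/2 = 0.31 → q = 4.1×0.715×0.31 = 0.9088 m³/s
Panel 5-6: Δb = 5.2 m, d̄ = (0.62+0.80)/2 = 0.71, v̄ = (0.31+0.35)/2 = 0.33 → q = 5.2×0.71×0.33 = 1.218 m³/s
Panel 6-7: Δb = 9.7 m, d̄ = (0.80+0.21)/2 = 0.505, v̄ = (0.35+0.15)/2 = 0.25 → q = 9.7×0.505×0.25 = 1.225 m³/s
Q = Σ q = 4.322 m³/s

4.32 m³/s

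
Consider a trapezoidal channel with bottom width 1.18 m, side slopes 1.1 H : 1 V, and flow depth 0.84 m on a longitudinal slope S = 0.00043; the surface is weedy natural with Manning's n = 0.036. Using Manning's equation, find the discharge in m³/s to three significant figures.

A = (b + z·y)·y = (1.18 + 1.1×0.84)×0.84 = 1.767 m²
P = b + 2y√(1+z²) = 1.18 + 2×0.84×√(1+1.1²) = 3.677 m
R = A/P = 1.767/3.677 = 0.4806 m
Q = (1/n)·A·R^(2/3)·S^(1/2) = (1/0.036) × 1.767 × 0.4806^(2/3) × 0.00043^(1/2) = 0.6246 m³/s

0.625 m³/s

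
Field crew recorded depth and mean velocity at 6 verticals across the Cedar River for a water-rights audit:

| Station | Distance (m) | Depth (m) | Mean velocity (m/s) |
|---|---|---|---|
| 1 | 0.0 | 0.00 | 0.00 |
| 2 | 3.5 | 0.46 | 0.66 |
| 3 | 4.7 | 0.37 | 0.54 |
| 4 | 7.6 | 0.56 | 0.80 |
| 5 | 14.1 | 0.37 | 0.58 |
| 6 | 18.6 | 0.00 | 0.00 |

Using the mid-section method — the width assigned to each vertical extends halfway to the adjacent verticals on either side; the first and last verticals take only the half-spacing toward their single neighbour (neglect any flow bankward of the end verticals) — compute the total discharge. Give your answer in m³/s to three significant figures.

w_2 = (4.7 − 0.0)/2 = 2.35 m; q_2 = 0.66 × 0.46 × 2.35 = 0.7135 m³/s
w_3 = (7.6 − 3.5)/2 = 2.05 m; q_3 = 0.54 × 0.37 × 2.05 = 0.4096 m³/s
w_4 = (14.1 − 4.7)/2 = 4.7 m; q_4 = 0.80 × 0.56 × 4.7 = 2.106 m³/s
w_5 = (18.6 − 7.6)/2 = 5.5 m; q_5 = 0.58 × 0.37 × 5.5 = 1.180 m³/s
Stations 1, 6 contribute zero (depth or velocity is 0).
Q = Σ qᵢ = 4.409 m³/s

4.41 m³/s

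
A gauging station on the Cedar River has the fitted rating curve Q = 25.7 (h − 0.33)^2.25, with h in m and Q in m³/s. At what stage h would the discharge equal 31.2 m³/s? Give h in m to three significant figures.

h − h₀ = (Q/C)^(1/b) = (31.2/25.7)^(1/2.25) = 1.090 m
h = 0.33 + 1.090 = 1.420 m

1.42 m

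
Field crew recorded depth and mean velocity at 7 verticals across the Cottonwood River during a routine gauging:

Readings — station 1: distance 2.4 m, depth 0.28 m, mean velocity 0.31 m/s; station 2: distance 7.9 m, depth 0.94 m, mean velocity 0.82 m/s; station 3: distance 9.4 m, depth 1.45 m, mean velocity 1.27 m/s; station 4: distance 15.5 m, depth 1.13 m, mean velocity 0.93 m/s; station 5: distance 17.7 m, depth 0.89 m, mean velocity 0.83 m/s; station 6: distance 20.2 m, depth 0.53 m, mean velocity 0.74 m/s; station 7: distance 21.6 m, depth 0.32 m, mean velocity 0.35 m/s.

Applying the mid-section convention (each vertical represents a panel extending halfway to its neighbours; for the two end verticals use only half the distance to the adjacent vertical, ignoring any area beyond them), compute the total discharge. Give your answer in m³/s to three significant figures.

16.9 m³/s

w_1 = (7.9 − 2.4)/2 = 2.75 m; q_1 = 0.31 × 0.28 × 2.75 = 0.2387 m³/s
w_2 = (9.4 − 2.4)/2 = 3.5 m; q_2 = 0.82 × 0.94 × 3.5 = 2.698 m³/s
w_3 = (15.5 − 7.9)/2 = 3.8 m; q_3 = 1.27 × 1.45 × 3.8 = 6.998 m³/s
w_4 = (17.7 − 9.4)/2 = 4.15 m; q_4 = 0.93 × 1.13 × 4.15 = 4.361 m³/s
w_5 = (20.2 − 15.5)/2 = 2.35 m; q_5 = 0.83 × 0.89 × 2.35 = 1.736 m³/s
w_6 = (21.6 − 17.7)/2 = 1.95 m; q_6 = 0.74 × 0.53 × 1.95 = 0.7648 m³/s
w_7 = (21.6 − 20.2)/2 = 0.7 m; q_7 = 0.35 × 0.32 × 0.7 = 0.07840 m³/s
Q = Σ qᵢ = 16.87 m³/s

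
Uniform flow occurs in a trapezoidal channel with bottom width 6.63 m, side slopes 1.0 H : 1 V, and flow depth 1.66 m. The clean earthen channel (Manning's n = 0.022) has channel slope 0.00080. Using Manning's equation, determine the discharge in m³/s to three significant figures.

A = (b + z·y)·y = (6.63 + 1.0×1.66)×1.66 = 13.76 m²
P = b + 2y√(1+z²) = 6.63 + 2×1.66×√(1+1.0²) = 11.33 m
R = A/P = 13.76/11.33 = 1.215 m
Q = (1/n)·A·R^(2/3)·S^(1/2) = (1/0.022) × 13.76 × 1.215^(2/3) × 0.00080^(1/2) = 20.15 m³/s

20.1 m³/s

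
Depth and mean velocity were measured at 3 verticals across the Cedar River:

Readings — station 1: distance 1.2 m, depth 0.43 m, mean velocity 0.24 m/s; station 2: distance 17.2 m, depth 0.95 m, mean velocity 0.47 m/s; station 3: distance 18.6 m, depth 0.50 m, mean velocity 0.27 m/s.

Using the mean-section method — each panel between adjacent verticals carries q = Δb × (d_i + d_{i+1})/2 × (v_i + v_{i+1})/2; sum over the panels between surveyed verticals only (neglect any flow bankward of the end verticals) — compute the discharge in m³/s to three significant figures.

Panel 1-2: Δb = 16 m, d̄ = (0.43+0.95)/2 = 0.69, v̄ = (0.24+0.47)/2 = 0.355 → q = 16×0.69×0.355 = 3.919 m³/s
Panel 2-3: Δb = 1.4 m, d̄ = (0.95+0.50)/2 = 0.725, v̄ = (0.47+0.27)/2 = 0.37 → q = 1.4×0.725×0.37 = 0.3756 m³/s
Q = Σ q = 4.295 m³/s

4.29 m³/s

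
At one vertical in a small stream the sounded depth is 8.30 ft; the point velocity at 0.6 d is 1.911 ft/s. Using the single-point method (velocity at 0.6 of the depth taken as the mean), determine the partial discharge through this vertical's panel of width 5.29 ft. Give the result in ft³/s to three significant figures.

83.9 ft³/s

v̄ = v₀.₆ = 1.911 ft/s
q = v̄ × d × w = 1.911 × 8.30 × 5.29 = 83.91 ft³/s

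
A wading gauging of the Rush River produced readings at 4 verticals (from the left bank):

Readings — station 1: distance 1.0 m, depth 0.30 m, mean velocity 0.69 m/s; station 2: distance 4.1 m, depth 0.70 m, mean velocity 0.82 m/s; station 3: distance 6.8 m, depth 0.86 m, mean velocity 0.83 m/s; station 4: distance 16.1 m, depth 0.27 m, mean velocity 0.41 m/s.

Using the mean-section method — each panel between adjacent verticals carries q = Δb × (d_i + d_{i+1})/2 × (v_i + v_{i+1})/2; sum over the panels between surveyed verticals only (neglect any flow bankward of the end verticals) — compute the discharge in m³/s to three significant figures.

Panel 1-2: Δb = 3.1 m, d̄ = (0.30+0.70)/2 = 0.5, v̄ = (0.69+0.82)/2 = 0.755 → q = 3.1×0.5×0.755 = 1.170 m³/s
Panel 2-3: Δb = 2.7 m, d̄ = (0.70+0.86)/2 = 0.78, v̄ = (0.82+0.83)/2 = 0.825 → q = 2.7×0.78×0.825 = 1.737 m³/s
Panel 3-4: Δb = 9.3 m, d̄ = (0.86+0.27)/2 = 0.565, v̄ = (0.83+0.41)/2 = 0.62 → q = 9.3×0.565×0.62 = 3.258 m³/s
Q = Σ q = 6.165 m³/s

6.17 m³/s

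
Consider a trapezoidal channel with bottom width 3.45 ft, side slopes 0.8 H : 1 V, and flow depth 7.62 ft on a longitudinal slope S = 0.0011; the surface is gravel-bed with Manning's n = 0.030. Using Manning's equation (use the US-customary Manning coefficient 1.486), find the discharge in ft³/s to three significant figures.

258 ft³/s

A = (b + z·y)·y = (3.45 + 0.8×7.62)×7.62 = 72.74 ft²
P = b + 2y√(1+z²) = 3.45 + 2×7.62×√(1+0.8²) = 22.97 ft
R = A/P = 72.74/22.97 = 3.167 ft
Q = (1.486/n)·A·R^(2/3)·S^(1/2) = (1.486/0.030) × 72.74 × 3.167^(2/3) × 0.0011^(1/2) = 257.7 ft³/s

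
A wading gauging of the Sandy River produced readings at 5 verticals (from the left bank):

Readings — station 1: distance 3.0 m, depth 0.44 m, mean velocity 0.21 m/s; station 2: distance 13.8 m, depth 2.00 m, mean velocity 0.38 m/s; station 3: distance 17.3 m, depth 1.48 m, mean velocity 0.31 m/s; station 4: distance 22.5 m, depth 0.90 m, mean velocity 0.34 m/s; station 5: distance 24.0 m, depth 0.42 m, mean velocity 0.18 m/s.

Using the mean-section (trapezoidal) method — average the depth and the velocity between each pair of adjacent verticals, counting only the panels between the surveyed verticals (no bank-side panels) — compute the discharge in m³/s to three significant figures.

Panel 1-2: Δb = 10.8 m, d̄ = (0.44+2.00)/2 = 1.22, v̄ = (0.21+0.38)/2 = 0.295 → q = 10.8×1.22×0.295 = 3.887 m³/s
Panel 2-3: Δb = 3.5 m, d̄ = (2.00+1.48)/2 = 1.74, v̄ = (0.38+0.31)/2 = 0.345 → q = 3.5×1.74×0.345 = 2.101 m³/s
Panel 3-4: Δb = 5.2 m, d̄ = (1.48+0.90)/2 = 1.19, v̄ = (0.31+0.34)/2 = 0.325 → q = 5.2×1.19×0.325 = 2.011 m³/s
Panel 4-5: Δb = 1.5 m, d̄ = (0.90+0.42)/2 = 0.66, v̄ = (0.34+0.18)/2 = 0.26 → q = 1.5×0.66×0.26 = 0.2574 m³/s
Q = Σ q = 8.256 m³/s

8.26 m³/s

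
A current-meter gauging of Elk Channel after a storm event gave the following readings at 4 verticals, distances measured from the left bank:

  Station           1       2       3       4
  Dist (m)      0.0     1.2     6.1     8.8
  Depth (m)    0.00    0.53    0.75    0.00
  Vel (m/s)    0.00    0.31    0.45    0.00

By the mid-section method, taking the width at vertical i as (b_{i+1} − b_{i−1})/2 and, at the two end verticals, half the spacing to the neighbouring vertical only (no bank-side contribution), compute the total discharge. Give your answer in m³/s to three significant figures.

w_2 = (6.1 − 0.0)/2 = 3.05 m; q_2 = 0.31 × 0.53 × 3.05 = 0.5011 m³/s
w_3 = (8.8 − 1.2)/2 = 3.8 m; q_3 = 0.45 × 0.75 × 3.8 = 1.283 m³/s
Stations 1, 4 contribute zero (depth or velocity is 0).
Q = Σ qᵢ = 1.784 m³/s

1.78 m³/s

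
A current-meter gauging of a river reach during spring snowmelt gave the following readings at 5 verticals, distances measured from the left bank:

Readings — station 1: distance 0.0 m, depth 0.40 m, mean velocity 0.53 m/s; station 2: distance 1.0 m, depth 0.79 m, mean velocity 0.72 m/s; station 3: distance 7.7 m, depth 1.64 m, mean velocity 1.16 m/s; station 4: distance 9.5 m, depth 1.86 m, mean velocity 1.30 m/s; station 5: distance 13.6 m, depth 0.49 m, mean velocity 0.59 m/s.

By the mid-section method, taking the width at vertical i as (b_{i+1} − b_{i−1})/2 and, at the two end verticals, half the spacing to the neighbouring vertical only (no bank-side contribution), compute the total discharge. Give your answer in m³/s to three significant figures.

18.1 m³/s

w_1 = (1.0 − 0.0)/2 = 0.5 m; q_1 = 0.53 × 0.40 × 0.5 = 0.1060 m³/s
w_2 = (7.7 − 0.0)/2 = 3.85 m; q_2 = 0.72 × 0.79 × 3.85 = 2.190 m³/s
w_3 = (9.5 − 1.0)/2 = 4.25 m; q_3 = 1.16 × 1.64 × 4.25 = 8.085 m³/s
w_4 = (13.6 − 7.7)/2 = 2.95 m; q_4 = 1.30 × 1.86 × 2.95 = 7.133 m³/s
w_5 = (13.6 − 9.5)/2 = 2.05 m; q_5 = 0.59 × 0.49 × 2.05 = 0.5927 m³/s
Q = Σ qᵢ = 18.11 m³/s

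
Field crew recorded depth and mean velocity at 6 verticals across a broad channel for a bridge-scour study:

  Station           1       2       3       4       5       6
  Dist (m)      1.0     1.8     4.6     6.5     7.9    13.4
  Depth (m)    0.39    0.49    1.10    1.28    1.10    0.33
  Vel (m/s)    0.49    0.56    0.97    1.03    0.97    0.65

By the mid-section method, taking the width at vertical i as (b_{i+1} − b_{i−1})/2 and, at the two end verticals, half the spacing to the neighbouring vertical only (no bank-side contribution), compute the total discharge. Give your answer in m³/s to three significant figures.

9.52 m³/s

w_1 = (1.8 − 1.0)/2 = 0.4 m; q_1 = 0.49 × 0.39 × 0.4 = 0.07644 m³/s
w_2 = (4.6 − 1.0)/2 = 1.8 m; q_2 = 0.56 × 0.49 × 1.8 = 0.4939 m³/s
w_3 = (6.5 − 1.8)/2 = 2.35 m; q_3 = 0.97 × 1.10 × 2.35 = 2.507 m³/s
w_4 = (7.9 − 4.6)/2 = 1.65 m; q_4 = 1.03 × 1.28 × 1.65 = 2.175 m³/s
w_5 = (13.4 − 6.5)/2 = 3.45 m; q_5 = 0.97 × 1.10 × 3.45 = 3.681 m³/s
w_6 = (13.4 − 7.9)/2 = 2.75 m; q_6 = 0.65 × 0.33 × 2.75 = 0.5899 m³/s
Q = Σ qᵢ = 9.524 m³/s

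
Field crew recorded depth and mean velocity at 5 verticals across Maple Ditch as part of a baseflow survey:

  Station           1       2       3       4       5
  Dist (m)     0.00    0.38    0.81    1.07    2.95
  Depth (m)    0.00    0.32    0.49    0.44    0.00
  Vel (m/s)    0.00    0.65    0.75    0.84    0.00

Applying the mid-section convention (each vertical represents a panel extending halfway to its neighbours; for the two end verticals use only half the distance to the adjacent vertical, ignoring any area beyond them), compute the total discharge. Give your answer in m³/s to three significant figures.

0.606 m³/s

w_2 = (0.81 − 0.00)/2 = 0.405 m; q_2 = 0.65 × 0.32 × 0.405 = 0.08424 m³/s
w_3 = (1.07 − 0.38)/2 = 0.345 m; q_3 = 0.75 × 0.49 × 0.345 = 0.1268 m³/s
w_4 = (2.95 − 0.81)/2 = 1.07 m; q_4 = 0.84 × 0.44 × 1.07 = 0.3955 m³/s
Stations 1, 5 contribute zero (depth or velocity is 0).
Q = Σ qᵢ = 0.6065 m³/s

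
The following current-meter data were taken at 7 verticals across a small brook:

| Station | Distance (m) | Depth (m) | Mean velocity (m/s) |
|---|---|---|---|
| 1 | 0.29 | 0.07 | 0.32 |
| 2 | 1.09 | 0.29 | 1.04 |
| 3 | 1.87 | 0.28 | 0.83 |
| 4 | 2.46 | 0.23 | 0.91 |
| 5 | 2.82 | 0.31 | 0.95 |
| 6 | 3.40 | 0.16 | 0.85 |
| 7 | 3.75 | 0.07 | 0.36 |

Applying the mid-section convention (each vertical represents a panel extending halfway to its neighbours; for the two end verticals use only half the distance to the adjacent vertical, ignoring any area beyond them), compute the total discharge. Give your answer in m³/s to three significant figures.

w_1 = (1.09 − 0.29)/2 = 0.4 m; q_1 = 0.32 × 0.07 × 0.4 = 0.008960 m³/s
w_2 = (1.87 − 0.29)/2 = 0.79 m; q_2 = 1.04 × 0.29 × 0.79 = 0.2383 m³/s
w_3 = (2.46 − 1.09)/2 = 0.685 m; q_3 = 0.83 × 0.28 × 0.685 = 0.1592 m³/s
w_4 = (2.82 − 1.87)/2 = 0.475 m; q_4 = 0.91 × 0.23 × 0.475 = 0.09942 m³/s
w_5 = (3.40 − 2.46)/2 = 0.47 m; q_5 = 0.95 × 0.31 × 0.47 = 0.1384 m³/s
w_6 = (3.75 − 2.82)/2 = 0.465 m; q_6 = 0.85 × 0.16 × 0.465 = 0.06324 m³/s
w_7 = (3.75 − 3.40)/2 = 0.175 m; q_7 = 0.36 × 0.07 × 0.175 = 0.004410 m³/s
Q = Σ qᵢ = 0.7119 m³/s

0.712 m³/s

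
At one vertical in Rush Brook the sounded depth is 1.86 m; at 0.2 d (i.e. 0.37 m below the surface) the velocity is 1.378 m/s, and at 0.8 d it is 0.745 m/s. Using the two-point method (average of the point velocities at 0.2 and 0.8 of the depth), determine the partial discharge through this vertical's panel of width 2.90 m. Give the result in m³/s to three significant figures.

v̄ = (1.378 + 0.745) / 2 = 1.062 m/s
q = v̄ × d × w = 1.062 × 1.86 × 2.90 = 5.726 m³/s

5.73 m³/s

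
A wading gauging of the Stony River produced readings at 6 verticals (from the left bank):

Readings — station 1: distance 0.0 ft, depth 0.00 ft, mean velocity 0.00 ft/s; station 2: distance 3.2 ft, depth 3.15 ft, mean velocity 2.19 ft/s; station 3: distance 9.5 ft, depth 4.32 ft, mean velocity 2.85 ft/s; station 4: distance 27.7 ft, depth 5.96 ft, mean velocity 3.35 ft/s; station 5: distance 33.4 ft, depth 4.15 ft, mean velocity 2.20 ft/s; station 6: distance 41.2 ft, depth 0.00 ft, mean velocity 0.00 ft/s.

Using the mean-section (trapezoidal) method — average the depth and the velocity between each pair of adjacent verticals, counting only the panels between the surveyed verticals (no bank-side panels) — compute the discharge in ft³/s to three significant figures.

453 ft³/s

Panel 1-2: Δb = 3.2 ft, d̄ = (0.00+3.15)/2 = 1.575, v̄ = (0.00+2.19)/2 = 1.095 → q = 3.2×1.575×1.095 = 5.519 ft³/s
Panel 2-3: Δb = 6.3 ft, d̄ = (3.15+4.32)/2 = 3.735, v̄ = (2.19+2.85)/2 = 2.52 → q = 6.3×3.735×2.52 = 59.30 ft³/s
Panel 3-4: Δb = 18.2 ft, d̄ = (4.32+5.96)/2 = 5.14, v̄ = (2.85+3.35)/2 = 3.1 → q = 18.2×5.14×3.1 = 290.0 ft³/s
Panel 4-5: Δb = 5.7 ft, d̄ = (5.96+4.15)/2 = 5.055, v̄ = (3.35+2.20)/2 = 2.775 → q = 5.7×5.055×2.775 = 79.96 ft³/s
Panel 5-6: Δb = 7.8 ft, d̄ = (4.15+0.00)/2 = 2.075, v̄ = (2.20+0.00)/2 = 1.1 → q = 7.8×2.075×1.1 = 17.80 ft³/s
Q = Σ q = 452.6 ft³/s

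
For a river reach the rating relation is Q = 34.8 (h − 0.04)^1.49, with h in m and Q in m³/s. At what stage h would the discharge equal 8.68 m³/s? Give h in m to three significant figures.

h − h₀ = (Q/C)^(1/b) = (8.68/34.8)^(1/1.49) = 0.3938 m
h = 0.04 + 0.3938 = 0.4338 m

0.434 m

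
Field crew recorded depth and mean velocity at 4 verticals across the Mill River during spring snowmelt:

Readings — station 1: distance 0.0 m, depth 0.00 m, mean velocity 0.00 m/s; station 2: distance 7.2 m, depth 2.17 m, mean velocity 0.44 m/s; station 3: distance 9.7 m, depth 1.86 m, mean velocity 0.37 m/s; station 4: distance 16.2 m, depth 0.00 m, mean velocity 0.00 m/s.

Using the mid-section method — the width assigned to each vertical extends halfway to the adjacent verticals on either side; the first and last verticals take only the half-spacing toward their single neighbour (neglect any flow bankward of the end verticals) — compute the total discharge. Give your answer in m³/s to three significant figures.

7.73 m³/s

w_2 = (9.7 − 0.0)/2 = 4.85 m; q_2 = 0.44 × 2.17 × 4.85 = 4.631 m³/s
w_3 = (16.2 − 7.2)/2 = 4.5 m; q_3 = 0.37 × 1.86 × 4.5 = 3.097 m³/s
Stations 1, 4 contribute zero (depth or velocity is 0).
Q = Σ qᵢ = 7.728 m³/s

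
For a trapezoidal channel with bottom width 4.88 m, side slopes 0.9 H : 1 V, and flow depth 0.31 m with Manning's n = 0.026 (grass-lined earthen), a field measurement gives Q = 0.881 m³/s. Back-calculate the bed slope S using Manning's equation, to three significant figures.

0.00112

A = (b + z·y)·y = (4.88 + 0.9×0.31)×0.31 = 1.599 m²
P = b + 2y√(1+z²) = 4.88 + 2×0.31×√(1+0.9²) = 5.714 m
R = A/P = 1.599/5.714 = 0.2799 m
S = (Q·n / (1·A·R^(2/3)))² = (0.881×0.026 / (1×1.599×0.4279))² = 0.001120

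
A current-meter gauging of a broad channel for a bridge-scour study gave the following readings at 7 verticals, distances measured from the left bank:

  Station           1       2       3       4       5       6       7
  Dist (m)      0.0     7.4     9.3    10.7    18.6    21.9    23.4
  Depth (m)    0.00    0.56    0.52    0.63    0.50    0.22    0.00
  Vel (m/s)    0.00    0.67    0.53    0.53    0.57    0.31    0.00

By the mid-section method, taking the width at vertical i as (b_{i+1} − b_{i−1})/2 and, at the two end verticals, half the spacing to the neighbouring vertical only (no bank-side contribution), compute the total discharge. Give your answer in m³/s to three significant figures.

5.51 m³/s

w_2 = (9.3 − 0.0)/2 = 4.65 m; q_2 = 0.67 × 0.56 × 4.65 = 1.745 m³/s
w_3 = (10.7 − 7.4)/2 = 1.65 m; q_3 = 0.53 × 0.52 × 1.65 = 0.4547 m³/s
w_4 = (18.6 − 9.3)/2 = 4.65 m; q_4 = 0.53 × 0.63 × 4.65 = 1.553 m³/s
w_5 = (21.9 − 10.7)/2 = 5.6 m; q_5 = 0.57 × 0.50 × 5.6 = 1.596 m³/s
w_6 = (23.4 − 18.6)/2 = 2.4 m; q_6 = 0.31 × 0.22 × 2.4 = 0.1637 m³/s
Stations 1, 7 contribute zero (depth or velocity is 0).
Q = Σ qᵢ = 5.512 m³/s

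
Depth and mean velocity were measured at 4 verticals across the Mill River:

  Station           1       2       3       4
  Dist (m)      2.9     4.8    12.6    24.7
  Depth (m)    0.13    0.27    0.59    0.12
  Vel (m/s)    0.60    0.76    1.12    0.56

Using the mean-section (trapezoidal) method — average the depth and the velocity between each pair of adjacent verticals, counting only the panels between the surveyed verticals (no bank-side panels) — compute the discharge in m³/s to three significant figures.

Panel 1-2: Δb = 1.9 m, d̄ = (0.13+0.27)/2 = 0.2, v̄ = (0.60+0.76)/2 = 0.68 → q = 1.9×0.2×0.68 = 0.2584 m³/s
Panel 2-3: Δb = 7.8 m, d̄ = (0.27+0.59)/2 = 0.43, v̄ = (0.76+1.12)/2 = 0.94 → q = 7.8×0.43×0.94 = 3.153 m³/s
Panel 3-4: Δb = 12.1 m, d̄ = (0.59+0.12)/2 = 0.355, v̄ = (1.12+0.56)/2 = 0.84 → q = 12.1×0.355×0.84 = 3.608 m³/s
Q = Σ q = 7.019 m³/s

7.02 m³/s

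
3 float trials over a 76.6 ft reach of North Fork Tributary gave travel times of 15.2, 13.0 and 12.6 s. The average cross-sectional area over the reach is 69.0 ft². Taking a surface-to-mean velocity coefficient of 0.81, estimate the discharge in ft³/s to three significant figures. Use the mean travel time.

315 ft³/s

t̄ = (15.2 + 13.0 + 12.6) / 3 = 13.6 s
v_surface = L / t̄ = 76.6 / 13.6 = 5.632 ft/s
v_mean = 0.81 × 5.632 = 4.562 ft/s
Q = A × v_mean = 69.0 × 4.562 = 314.8 ft³/s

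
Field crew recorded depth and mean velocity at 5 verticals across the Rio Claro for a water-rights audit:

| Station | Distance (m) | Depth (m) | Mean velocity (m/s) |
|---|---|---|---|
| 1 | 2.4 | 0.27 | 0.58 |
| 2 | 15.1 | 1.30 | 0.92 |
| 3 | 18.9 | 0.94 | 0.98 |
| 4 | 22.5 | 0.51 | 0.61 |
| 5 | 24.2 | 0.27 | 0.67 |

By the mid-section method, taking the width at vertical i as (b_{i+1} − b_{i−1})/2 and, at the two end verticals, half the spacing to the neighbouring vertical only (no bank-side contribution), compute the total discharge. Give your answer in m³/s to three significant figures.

w_1 = (15.1 − 2.4)/2 = 6.35 m; q_1 = 0.58 × 0.27 × 6.35 = 0.9944 m³/s
w_2 = (18.9 − 2.4)/2 = 8.25 m; q_2 = 0.92 × 1.30 × 8.25 = 9.867 m³/s
w_3 = (22.5 − 15.1)/2 = 3.7 m; q_3 = 0.98 × 0.94 × 3.7 = 3.408 m³/s
w_4 = (24.2 − 18.9)/2 = 2.65 m; q_4 = 0.61 × 0.51 × 2.65 = 0.8244 m³/s
w_5 = (24.2 − 22.5)/2 = 0.85 m; q_5 = 0.67 × 0.27 × 0.85 = 0.1538 m³/s
Q = Σ qᵢ = 15.25 m³/s

15.2 m³/s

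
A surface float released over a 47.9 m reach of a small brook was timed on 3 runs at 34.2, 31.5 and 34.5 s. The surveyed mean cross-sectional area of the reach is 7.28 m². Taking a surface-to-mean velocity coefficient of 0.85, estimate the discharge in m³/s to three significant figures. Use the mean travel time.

t̄ = (34.2 + 31.5 + 34.5) / 3 = 33.4 s
v_surface = L / t̄ = 47.9 / 33.4 = 1.434 m/s
v_mean = 0.85 × 1.434 = 1.219 m/s
Q = A × v_mean = 7.28 × 1.219 = 8.874 m³/s

8.87 m³/s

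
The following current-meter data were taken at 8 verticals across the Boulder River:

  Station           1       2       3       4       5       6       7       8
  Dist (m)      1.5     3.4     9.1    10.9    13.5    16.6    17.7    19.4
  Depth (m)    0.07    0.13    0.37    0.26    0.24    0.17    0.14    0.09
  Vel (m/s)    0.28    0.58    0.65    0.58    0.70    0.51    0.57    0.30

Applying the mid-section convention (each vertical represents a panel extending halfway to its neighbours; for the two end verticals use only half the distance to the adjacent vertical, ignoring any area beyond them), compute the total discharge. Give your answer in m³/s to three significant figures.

w_1 = (3.4 − 1.5)/2 = 0.95 m; q_1 = 0.28 × 0.07 × 0.95 = 0.01862 m³/s
w_2 = (9.1 − 1.5)/2 = 3.8 m; q_2 = 0.58 × 0.13 × 3.8 = 0.2865 m³/s
w_3 = (10.9 − 3.4)/2 = 3.75 m; q_3 = 0.65 × 0.37 × 3.75 = 0.9019 m³/s
w_4 = (13.5 − 9.1)/2 = 2.2 m; q_4 = 0.58 × 0.26 × 2.2 = 0.3318 m³/s
w_5 = (16.6 − 10.9)/2 = 2.85 m; q_5 = 0.70 × 0.24 × 2.85 = 0.4788 m³/s
w_6 = (17.7 − 13.5)/2 = 2.1 m; q_6 = 0.51 × 0.17 × 2.1 = 0.1821 m³/s
w_7 = (19.4 − 16.6)/2 = 1.4 m; q_7 = 0.57 × 0.14 × 1.4 = 0.1117 m³/s
w_8 = (19.4 − 17.7)/2 = 0.85 m; q_8 = 0.30 × 0.09 × 0.85 = 0.02295 m³/s
Q = Σ qᵢ = 2.334 m³/s

2.33 m³/s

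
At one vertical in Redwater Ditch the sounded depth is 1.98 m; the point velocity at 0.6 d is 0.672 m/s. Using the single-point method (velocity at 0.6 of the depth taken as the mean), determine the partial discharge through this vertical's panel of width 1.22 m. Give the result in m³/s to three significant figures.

1.62 m³/s

v̄ = v₀.₆ = 0.672 m/s
q = v̄ × d × w = 0.6720 × 1.98 × 1.22 = 1.623 m³/s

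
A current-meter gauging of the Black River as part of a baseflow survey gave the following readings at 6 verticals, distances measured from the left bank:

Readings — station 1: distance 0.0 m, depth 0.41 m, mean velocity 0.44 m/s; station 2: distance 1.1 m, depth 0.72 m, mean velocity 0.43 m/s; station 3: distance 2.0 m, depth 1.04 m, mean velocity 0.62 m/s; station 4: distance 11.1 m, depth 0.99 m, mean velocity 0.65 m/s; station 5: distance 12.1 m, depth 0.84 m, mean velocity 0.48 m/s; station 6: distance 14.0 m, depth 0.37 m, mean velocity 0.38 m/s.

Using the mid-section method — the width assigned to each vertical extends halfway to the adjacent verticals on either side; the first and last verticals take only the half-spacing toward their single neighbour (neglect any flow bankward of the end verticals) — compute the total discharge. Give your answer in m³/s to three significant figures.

7.60 m³/s

w_1 = (1.1 − 0.0)/2 = 0.55 m; q_1 = 0.44 × 0.41 × 0.55 = 0.09922 m³/s
w_2 = (2.0 − 0.0)/2 = 1 m; q_2 = 0.43 × 0.72 × 1 = 0.3096 m³/s
w_3 = (11.1 − 1.1)/2 = 5 m; q_3 = 0.62 × 1.04 × 5 = 3.224 m³/s
w_4 = (12.1 − 2.0)/2 = 5.05 m; q_4 = 0.65 × 0.99 × 5.05 = 3.250 m³/s
w_5 = (14.0 − 11.1)/2 = 1.45 m; q_5 = 0.48 × 0.84 × 1.45 = 0.5846 m³/s
w_6 = (14.0 − 12.1)/2 = 0.95 m; q_6 = 0.38 × 0.37 × 0.95 = 0.1336 m³/s
Q = Σ qᵢ = 7.601 m³/s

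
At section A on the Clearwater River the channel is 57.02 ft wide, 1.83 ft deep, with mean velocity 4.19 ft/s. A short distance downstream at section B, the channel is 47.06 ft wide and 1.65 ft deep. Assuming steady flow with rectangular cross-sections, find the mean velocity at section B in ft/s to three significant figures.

Q = A₁V₁ = (57.02×1.83) × 4.19 = 437.2 ft³/s
A₂ = 47.06 × 1.65 = 77.65 ft²
V₂ = Q/A₂ = 437.2/77.65 = 5.631 ft/s

5.63 ft/s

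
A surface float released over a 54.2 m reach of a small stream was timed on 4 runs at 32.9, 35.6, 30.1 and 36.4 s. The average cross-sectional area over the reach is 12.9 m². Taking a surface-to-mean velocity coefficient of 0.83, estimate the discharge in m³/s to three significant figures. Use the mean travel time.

t̄ = (32.9 + 35.6 + 30.1 + 36.4) / 4 = 33.75 s
v_surface = L / t̄ = 54.2 / 33.75 = 1.606 m/s
v_mean = 0.83 × 1.606 = 1.333 m/s
Q = A × v_mean = 12.9 × 1.333 = 17.19 m³/s

17.2 m³/s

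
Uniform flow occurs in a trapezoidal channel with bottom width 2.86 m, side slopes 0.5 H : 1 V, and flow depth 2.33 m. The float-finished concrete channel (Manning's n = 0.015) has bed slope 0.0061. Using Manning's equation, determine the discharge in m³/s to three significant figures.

54.0 m³/s

A = (b + z·y)·y = (2.86 + 0.5×2.33)×2.33 = 9.378 m²
P = b + 2y√(1+z²) = 2.86 + 2×2.33×√(1+0.5²) = 8.070 m
R = A/P = 9.378/8.070 = 1.162 m
Q = (1/n)·A·R^(2/3)·S^(1/2) = (1/0.015) × 9.378 × 1.162^(2/3) × 0.0061^(1/2) = 53.98 m³/s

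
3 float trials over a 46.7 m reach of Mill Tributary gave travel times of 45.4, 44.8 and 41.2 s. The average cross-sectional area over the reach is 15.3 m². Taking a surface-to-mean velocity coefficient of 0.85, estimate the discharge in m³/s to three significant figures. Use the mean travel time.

13.9 m³/s

t̄ = (45.4 + 44.8 + 41.2) / 3 = 43.8 s
v_surface = L / t̄ = 46.7 / 43.8 = 1.066 m/s
v_mean = 0.85 × 1.066 = 0.9063 m/s
Q = A × v_mean = 15.3 × 0.9063 = 13.87 m³/s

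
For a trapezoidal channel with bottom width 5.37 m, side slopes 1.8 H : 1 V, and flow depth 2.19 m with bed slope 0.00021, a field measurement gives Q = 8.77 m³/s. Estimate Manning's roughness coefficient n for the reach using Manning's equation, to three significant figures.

A = (b + z·y)·y = (5.37 + 1.8×2.19)×2.19 = 20.39 m²
P = b + 2y√(1+z²) = 5.37 + 2×2.19×√(1+1.8²) = 14.39 m
R = A/P = 20.39/14.39 = 1.417 m
n = (1/Q)·A·R^(2/3)·S^(1/2) = (1/8.77) × 20.39 × 1.262 × 0.01449 = 0.04252

0.0425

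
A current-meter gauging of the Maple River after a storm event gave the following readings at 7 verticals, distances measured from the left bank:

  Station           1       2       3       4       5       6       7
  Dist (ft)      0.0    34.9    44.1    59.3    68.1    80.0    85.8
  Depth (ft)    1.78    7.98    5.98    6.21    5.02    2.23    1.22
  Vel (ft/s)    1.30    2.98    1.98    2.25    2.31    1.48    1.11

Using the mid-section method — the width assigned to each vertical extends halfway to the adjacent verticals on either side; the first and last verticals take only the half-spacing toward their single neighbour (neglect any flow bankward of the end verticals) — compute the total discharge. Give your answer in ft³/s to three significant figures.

w_1 = (34.9 − 0.0)/2 = 17.45 ft; q_1 = 1.30 × 1.78 × 17.45 = 40.38 ft³/s
w_2 = (44.1 − 0.0)/2 = 22.05 ft; q_2 = 2.98 × 7.98 × 22.05 = 524.4 ft³/s
w_3 = (59.3 − 34.9)/2 = 12.2 ft; q_3 = 1.98 × 5.98 × 12.2 = 144.5 ft³/s
w_4 = (68.1 − 44.1)/2 = 12 ft; q_4 = 2.25 × 6.21 × 12 = 167.7 ft³/s
w_5 = (80.0 − 59.3)/2 = 10.35 ft; q_5 = 2.31 × 5.02 × 10.35 = 120.0 ft³/s
w_6 = (85.8 − 68.1)/2 = 8.85 ft; q_6 = 1.48 × 2.23 × 8.85 = 29.21 ft³/s
w_7 = (85.8 − 80.0)/2 = 2.9 ft; q_7 = 1.11 × 1.22 × 2.9 = 3.927 ft³/s
Q = Σ qᵢ = 1030 ft³/s

1030 ft³/s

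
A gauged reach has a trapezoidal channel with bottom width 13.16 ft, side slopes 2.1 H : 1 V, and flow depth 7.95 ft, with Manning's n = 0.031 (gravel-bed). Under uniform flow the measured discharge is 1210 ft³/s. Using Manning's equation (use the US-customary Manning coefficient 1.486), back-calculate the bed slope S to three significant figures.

A = (b + z·y)·y = (13.16 + 2.1×7.95)×7.95 = 237.3 ft²
P = b + 2y√(1+z²) = 13.16 + 2×7.95×√(1+2.1²) = 50.14 ft
R = A/P = 237.3/50.14 = 4.733 ft
S = (Q·n / (1.486·A·R^(2/3)))² = (1210×0.031 / (1.486×237.3×2.819))² = 0.001423

0.00142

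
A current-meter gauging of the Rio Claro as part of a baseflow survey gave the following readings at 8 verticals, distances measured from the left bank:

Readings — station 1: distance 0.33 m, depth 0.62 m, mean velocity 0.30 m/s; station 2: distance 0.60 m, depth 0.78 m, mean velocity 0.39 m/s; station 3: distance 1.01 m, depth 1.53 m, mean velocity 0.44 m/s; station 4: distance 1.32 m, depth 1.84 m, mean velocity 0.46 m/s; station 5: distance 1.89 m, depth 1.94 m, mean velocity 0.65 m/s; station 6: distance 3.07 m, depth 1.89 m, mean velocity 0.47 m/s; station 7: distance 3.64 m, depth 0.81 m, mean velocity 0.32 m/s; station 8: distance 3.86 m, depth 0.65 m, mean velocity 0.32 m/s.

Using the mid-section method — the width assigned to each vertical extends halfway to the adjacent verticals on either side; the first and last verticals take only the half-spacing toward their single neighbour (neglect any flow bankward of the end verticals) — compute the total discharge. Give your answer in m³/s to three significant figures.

w_1 = (0.60 − 0.33)/2 = 0.135 m; q_1 = 0.30 × 0.62 × 0.135 = 0.02511 m³/s
w_2 = (1.01 − 0.33)/2 = 0.34 m; q_2 = 0.39 × 0.78 × 0.34 = 0.1034 m³/s
w_3 = (1.32 − 0.60)/2 = 0.36 m; q_3 = 0.44 × 1.53 × 0.36 = 0.2424 m³/s
w_4 = (1.89 − 1.01)/2 = 0.44 m; q_4 = 0.46 × 1.84 × 0.44 = 0.3724 m³/s
w_5 = (3.07 − 1.32)/2 = 0.875 m; q_5 = 0.65 × 1.94 × 0.875 = 1.103 m³/s
w_6 = (3.64 − 1.89)/2 = 0.875 m; q_6 = 0.47 × 1.89 × 0.875 = 0.7773 m³/s
w_7 = (3.86 − 3.07)/2 = 0.395 m; q_7 = 0.32 × 0.81 × 0.395 = 0.1024 m³/s
w_8 = (3.86 − 3.64)/2 = 0.11 m; q_8 = 0.32 × 0.65 × 0.11 = 0.02288 m³/s
Q = Σ qᵢ = 2.749 m³/s

2.75 m³/s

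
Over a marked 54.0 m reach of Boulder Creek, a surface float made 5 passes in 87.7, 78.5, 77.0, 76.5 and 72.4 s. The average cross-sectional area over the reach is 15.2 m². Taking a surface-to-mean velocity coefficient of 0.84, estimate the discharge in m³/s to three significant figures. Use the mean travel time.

t̄ = (87.7 + 78.5 + 77.0 + 76.5 + 72.4) / 5 = 78.42 s
v_surface = L / t̄ = 54.0 / 78.42 = 0.6886 m/s
v_mean = 0.84 × 0.6886 = 0.5784 m/s
Q = A × v_mean = 15.2 × 0.5784 = 8.792 m³/s

8.79 m³/s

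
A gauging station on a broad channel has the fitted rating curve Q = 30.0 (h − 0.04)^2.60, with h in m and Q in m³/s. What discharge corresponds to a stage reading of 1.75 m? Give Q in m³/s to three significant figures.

121 m³/s

Q = 30.0 × (1.75 − 0.04)^2.60 = 30.0 × 1.71^2.60 = 121.0 m³/s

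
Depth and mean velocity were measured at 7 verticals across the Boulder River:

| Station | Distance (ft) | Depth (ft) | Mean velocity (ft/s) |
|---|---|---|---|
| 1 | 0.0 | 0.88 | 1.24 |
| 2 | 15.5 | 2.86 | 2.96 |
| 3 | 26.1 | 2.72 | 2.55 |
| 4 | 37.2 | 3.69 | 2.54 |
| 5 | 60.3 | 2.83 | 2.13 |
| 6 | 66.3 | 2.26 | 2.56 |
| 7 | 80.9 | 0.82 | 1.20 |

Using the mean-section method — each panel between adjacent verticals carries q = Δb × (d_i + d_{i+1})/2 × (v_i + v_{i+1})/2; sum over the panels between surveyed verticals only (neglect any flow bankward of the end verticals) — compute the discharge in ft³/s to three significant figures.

Panel 1-2: Δb = 15.5 ft, d̄ = (0.88+2.86)/2 = 1.87, v̄ = (1.24+2.96)/2 = 2.1 → q = 15.5×1.87×2.1 = 60.87 ft³/s
Panel 2-3: Δb = 10.6 ft, d̄ = (2.86+2.72)/2 = 2.79, v̄ = (2.96+2.55)/2 = 2.755 → q = 10.6×2.79×2.755 = 81.48 ft³/s
Panel 3-4: Δb = 11.1 ft, d̄ = (2.72+3.69)/2 = 3.205, v̄ = (2.55+2.54)/2 = 2.545 → q = 11.1×3.205×2.545 = 90.54 ft³/s
Panel 4-5: Δb = 23.1 ft, d̄ = (3.69+2.83)/2 = 3.26, v̄ = (2.54+2.13)/2 = 2.335 → q = 23.1×3.26×2.335 = 175.8 ft³/s
Panel 5-6: Δb = 6 ft, d̄ = (2.83+2.26)/2 = 2.545, v̄ = (2.13+2.56)/2 = 2.345 → q = 6×2.545×2.345 = 35.81 ft³/s
Panel 6-7: Δb = 14.6 ft, d̄ = (2.26+0.82)/2 = 1.54, v̄ = (2.56+1.20)/2 = 1.88 → q = 14.6×1.54×1.88 = 42.27 ft³/s
Q = Σ q = 486.8 ft³/s

487 ft³/s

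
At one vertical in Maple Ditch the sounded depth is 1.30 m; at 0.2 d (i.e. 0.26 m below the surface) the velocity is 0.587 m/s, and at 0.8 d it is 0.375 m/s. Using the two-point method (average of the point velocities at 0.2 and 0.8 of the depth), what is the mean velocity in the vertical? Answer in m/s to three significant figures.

v̄ = (0.587 + 0.375) / 2 = 0.4810 m/s

0.481 m/s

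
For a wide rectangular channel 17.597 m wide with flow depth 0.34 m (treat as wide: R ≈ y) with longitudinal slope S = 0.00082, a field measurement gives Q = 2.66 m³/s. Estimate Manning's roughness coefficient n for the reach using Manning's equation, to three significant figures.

0.0314

A = b·y = 17.597 × 0.34 = 5.983 m²
Wide channel: R ≈ y = 0.34 m
n = (1/Q)·A·R^(2/3)·S^(1/2) = (1/2.66) × 5.983 × 0.4871 × 0.02864 = 0.03138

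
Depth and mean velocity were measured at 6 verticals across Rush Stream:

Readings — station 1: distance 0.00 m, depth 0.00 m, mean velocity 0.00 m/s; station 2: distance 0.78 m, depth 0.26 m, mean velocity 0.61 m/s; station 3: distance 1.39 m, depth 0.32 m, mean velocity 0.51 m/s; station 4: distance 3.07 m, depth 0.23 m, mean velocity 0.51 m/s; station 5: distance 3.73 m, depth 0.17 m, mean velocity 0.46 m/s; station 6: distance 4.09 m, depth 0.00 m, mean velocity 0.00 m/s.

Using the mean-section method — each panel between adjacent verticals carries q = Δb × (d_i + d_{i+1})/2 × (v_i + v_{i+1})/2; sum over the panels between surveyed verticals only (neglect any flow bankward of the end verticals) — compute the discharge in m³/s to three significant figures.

Panel 1-2: Δb = 0.78 m, d̄ = (0.00+0.26)/2 = 0.13, v̄ = (0.00+0.61)/2 = 0.305 → q = 0.78×0.13×0.305 = 0.03093 m³/s
Panel 2-3: Δb = 0.61 m, d̄ = (0.26+0.32)/2 = 0.29, v̄ = (0.61+0.51)/2 = 0.56 → q = 0.61×0.29×0.56 = 0.09906 m³/s
Panel 3-4: Δb = 1.68 m, d̄ = (0.32+0.23)/2 = 0.275, v̄ = (0.51+0.51)/2 = 0.51 → q = 1.68×0.275×0.51 = 0.2356 m³/s
Panel 4-5: Δb = 0.66 m, d̄ = (0.23+0.17)/2 = 0.2, v̄ = (0.51+0.46)/2 = 0.485 → q = 0.66×0.2×0.485 = 0.06402 m³/s
Panel 5-6: Δb = 0.36 m, d̄ = (0.17+0.00)/2 = 0.085, v̄ = (0.46+0.00)/2 = 0.23 → q = 0.36×0.085×0.23 = 0.007038 m³/s
Q = Σ q = 0.4367 m³/s

0.437 m³/s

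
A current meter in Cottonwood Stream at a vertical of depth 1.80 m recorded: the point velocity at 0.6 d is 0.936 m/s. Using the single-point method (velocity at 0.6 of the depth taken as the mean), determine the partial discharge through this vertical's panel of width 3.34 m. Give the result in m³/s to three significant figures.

v̄ = v₀.₆ = 0.936 m/s
q = v̄ × d × w = 0.9360 × 1.80 × 3.34 = 5.627 m³/s

5.63 m³/s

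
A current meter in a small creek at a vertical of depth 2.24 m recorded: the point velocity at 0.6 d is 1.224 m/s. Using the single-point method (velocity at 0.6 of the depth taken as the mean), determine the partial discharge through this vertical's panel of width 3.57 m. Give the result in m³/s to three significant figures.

v̄ = v₀.₆ = 1.224 m/s
q = v̄ × d × w = 1.224 × 2.24 × 3.57 = 9.788 m³/s

9.79 m³/s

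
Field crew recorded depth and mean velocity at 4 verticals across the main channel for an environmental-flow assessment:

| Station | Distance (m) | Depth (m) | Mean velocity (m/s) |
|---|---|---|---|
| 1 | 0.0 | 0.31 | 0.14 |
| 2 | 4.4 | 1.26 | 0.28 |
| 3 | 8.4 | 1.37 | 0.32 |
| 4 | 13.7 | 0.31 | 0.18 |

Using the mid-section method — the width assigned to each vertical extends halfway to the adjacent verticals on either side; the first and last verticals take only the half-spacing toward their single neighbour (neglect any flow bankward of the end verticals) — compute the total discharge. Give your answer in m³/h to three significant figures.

13500 m³/h

w_1 = (4.4 − 0.0)/2 = 2.2 m; q_1 = 0.14 × 0.31 × 2.2 = 0.09548 m³/s
w_2 = (8.4 − 0.0)/2 = 4.2 m; q_2 = 0.28 × 1.26 × 4.2 = 1.482 m³/s
w_3 = (13.7 − 4.4)/2 = 4.65 m; q_3 = 0.32 × 1.37 × 4.65 = 2.039 m³/s
w_4 = (13.7 − 8.4)/2 = 2.65 m; q_4 = 0.18 × 0.31 × 2.65 = 0.1479 m³/s
Q = Σ qᵢ = 3.764 m³/s
= 3.764 × 3600 = 13550 m³/h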